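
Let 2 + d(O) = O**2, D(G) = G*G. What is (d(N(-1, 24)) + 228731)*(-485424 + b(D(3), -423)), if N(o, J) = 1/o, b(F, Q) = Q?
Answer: -111127784310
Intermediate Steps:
D(G) = G**2
d(O) = -2 + O**2
(d(N(-1, 24)) + 228731)*(-485424 + b(D(3), -423)) = ((-2 + (1/(-1))**2) + 228731)*(-485424 - 423) = ((-2 + (-1)**2) + 228731)*(-485847) = ((-2 + 1) + 228731)*(-485847) = (-1 + 228731)*(-485847) = 228730*(-485847) = -111127784310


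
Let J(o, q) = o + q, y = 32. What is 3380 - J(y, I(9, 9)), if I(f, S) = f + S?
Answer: 3330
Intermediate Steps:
I(f, S) = S + f
3380 - J(y, I(9, 9)) = 3380 - (32 + (9 + 9)) = 3380 - (32 + 18) = 3380 - 1*50 = 3380 - 50 = 3330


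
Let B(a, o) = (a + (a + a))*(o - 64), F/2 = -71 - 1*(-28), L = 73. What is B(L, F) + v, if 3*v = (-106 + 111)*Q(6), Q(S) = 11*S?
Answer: -32740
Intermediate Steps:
F = -86 (F = 2*(-71 - 1*(-28)) = 2*(-71 + 28) = 2*(-43) = -86)
v = 110 (v = ((-106 + 111)*(11*6))/3 = (5*66)/3 = (1/3)*330 = 110)
B(a, o) = 3*a*(-64 + o) (B(a, o) = (a + 2*a)*(-64 + o) = (3*a)*(-64 + o) = 3*a*(-64 + o))
B(L, F) + v = 3*73*(-64 - 86) + 110 = 3*73*(-150) + 110 = -32850 + 110 = -32740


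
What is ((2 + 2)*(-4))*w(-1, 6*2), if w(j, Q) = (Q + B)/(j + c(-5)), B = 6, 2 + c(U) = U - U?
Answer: 96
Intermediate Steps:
c(U) = -2 (c(U) = -2 + (U - U) = -2 + 0 = -2)
w(j, Q) = (6 + Q)/(-2 + j) (w(j, Q) = (Q + 6)/(j - 2) = (6 + Q)/(-2 + j))
((2 + 2)*(-4))*w(-1, 6*2) = ((2 + 2)*(-4))*((6 + 6*2)/(-2 - 1)) = (4*(-4))*((6 + 12)/(-3)) = -(-16)*18/3 = -16*(-6) = 96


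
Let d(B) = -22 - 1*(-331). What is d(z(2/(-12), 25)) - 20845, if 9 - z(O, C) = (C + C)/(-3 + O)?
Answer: -20536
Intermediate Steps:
z(O, C) = 9 - 2*C/(-3 + O) (z(O, C) = 9 - (C + C)/(-3 + O) = 9 - 2*C/(-3 + O))
d(B) = 309 (d(B) = -22 + 331 = 309)
d(z(2/(-12), 25)) - 20845 = 309 - 20845 = -20536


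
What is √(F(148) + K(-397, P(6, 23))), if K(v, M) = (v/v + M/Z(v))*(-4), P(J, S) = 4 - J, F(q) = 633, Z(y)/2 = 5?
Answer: √15745/5 ≈ 25.096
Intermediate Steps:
Z(y) = 10 (Z(y) = 2*5 = 10)
K(v, M) = -4 - 2*M/5 (K(v, M) = (v/v + M/10)*(-4) = (1 + M*(⅒))*(-4) = (1 + M/10)*(-4) = -4 - 2*M/5)
√(F(148) + K(-397, P(6, 23))) = √(633 + (-4 - 2*(4 - 1*6)/5)) = √(633 + (-4 - 2*(4 - 6)/5)) = √(633 + (-4 - ⅖*(-2))) = √(633 + (-4 + ⅘)) = √(633 - 16/5) = √(3149/5) = √15745/5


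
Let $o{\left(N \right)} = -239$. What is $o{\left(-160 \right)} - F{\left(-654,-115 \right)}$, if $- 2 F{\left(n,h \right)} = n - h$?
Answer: $- \frac{1017}{2} \approx -508.5$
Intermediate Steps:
$F{\left(n,h \right)} = \frac{h}{2} - \frac{n}{2}$ ($F{\left(n,h \right)} = - \frac{n - h}{2} = \frac{h}{2} - \frac{n}{2}$)
$o{\left(-160 \right)} - F{\left(-654,-115 \right)} = -239 - \left(\frac{1}{2} \left(-115\right) - -327\right) = -239 - \left(- \frac{115}{2} + 327\right) = -239 - \frac{539}{2} = - \frac{1017}{2}$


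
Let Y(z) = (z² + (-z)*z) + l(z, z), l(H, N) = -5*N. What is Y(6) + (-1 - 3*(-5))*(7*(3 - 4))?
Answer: -128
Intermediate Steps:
Y(z) = -5*z (Y(z) = (z² + (-z)*z) - 5*z = (z² - z²) - 5*z = 0 - 5*z = -5*z)
Y(6) + (-1 - 3*(-5))*(7*(3 - 4)) = -5*6 + (-1 - 3*(-5))*(7*(3 - 4)) = -30 + (-1 + 15)*(7*(-1)) = -30 + 14*(-7) = -30 - 98 = -128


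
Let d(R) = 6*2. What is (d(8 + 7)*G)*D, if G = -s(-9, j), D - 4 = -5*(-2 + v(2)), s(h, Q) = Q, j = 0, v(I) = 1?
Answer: 0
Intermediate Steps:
d(R) = 12
D = 9 (D = 4 - 5*(-2 + 1) = 4 - 5*(-1) = 4 + 5 = 9)
G = 0 (G = -1*0 = 0)
(d(8 + 7)*G)*D = (12*0)*9 = 0*9 = 0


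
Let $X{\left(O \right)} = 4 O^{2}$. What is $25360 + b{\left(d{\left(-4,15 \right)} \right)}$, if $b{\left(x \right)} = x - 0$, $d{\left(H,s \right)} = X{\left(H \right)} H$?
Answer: $25104$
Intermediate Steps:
$d{\left(H,s \right)} = 4 H^{3}$ ($d{\left(H,s \right)} = 4 H^{2} H = 4 H^{3}$)
$b{\left(x \right)} = x$ ($b{\left(x \right)} = x + 0 = x$)
$25360 + b{\left(d{\left(-4,15 \right)} \right)} = 25360 + 4 \left(-4\right)^{3} = 25360 + 4 \left(-64\right) = 25360 - 256 = 25104$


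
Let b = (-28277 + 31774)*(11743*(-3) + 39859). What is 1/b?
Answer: 1/16191110 ≈ 6.1762e-8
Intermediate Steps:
b = 16191110 (b = 3497*(-35229 + 39859) = 3497*4630 = 16191110)
1/b = 1/16191110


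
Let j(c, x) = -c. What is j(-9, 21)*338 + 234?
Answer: 3276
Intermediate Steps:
j(-9, 21)*338 + 234 = -1*(-9)*338 + 234 = 9*338 + 234 = 3042 + 234 = 3276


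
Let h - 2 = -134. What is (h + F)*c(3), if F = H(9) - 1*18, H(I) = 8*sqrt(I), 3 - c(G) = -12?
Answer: -1890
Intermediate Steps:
h = -132 (h = 2 - 134 = -132)
c(G) = 15 (c(G) = 3 - 1*(-12) = 3 + 12 = 15)
F = 6 (F = 8*sqrt(9) - 1*18 = 8*3 - 18 = 24 - 18 = 6)
(h + F)*c(3) = (-132 + 6)*15 = -126*15 = -1890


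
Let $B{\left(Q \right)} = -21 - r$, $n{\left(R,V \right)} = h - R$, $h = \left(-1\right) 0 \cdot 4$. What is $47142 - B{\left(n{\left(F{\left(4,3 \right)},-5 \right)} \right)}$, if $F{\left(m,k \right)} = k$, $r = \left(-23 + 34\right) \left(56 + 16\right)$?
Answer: $47955$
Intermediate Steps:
$r = 792$ ($r = 11 \cdot 72 = 792$)
$h = 0$ ($h = 0 \cdot 4 = 0$)
$n{\left(R,V \right)} = - R$ ($n{\left(R,V \right)} = 0 - R = - R$)
$B{\left(Q \right)} = -813$ ($B{\left(Q \right)} = -21 - 792 = -813$)
$47142 - B{\left(n{\left(F{\left(4,3 \right)},-5 \right)} \right)} = 47142 - -813 = 47142 + 813 = 47955$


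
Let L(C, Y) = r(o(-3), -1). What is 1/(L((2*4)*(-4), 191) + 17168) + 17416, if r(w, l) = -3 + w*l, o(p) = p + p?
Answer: 299050137/17171 ≈ 17416.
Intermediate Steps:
o(p) = 2*p
r(w, l) = -3 + l*w
L(C, Y) = 3 (L(C, Y) = -3 - 2*(-3) = -3 - 1*(-6) = -3 + 6 = 3)
1/(L((2*4)*(-4), 191) + 17168) + 17416 = 1/(3 + 17168) + 17416 = 1/17171 + 17416 = 299050137/17171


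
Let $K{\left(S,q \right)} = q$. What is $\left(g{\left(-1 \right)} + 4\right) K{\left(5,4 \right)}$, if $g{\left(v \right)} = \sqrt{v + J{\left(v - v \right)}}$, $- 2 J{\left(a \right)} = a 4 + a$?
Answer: $16 + 4 i \approx 16.0 + 4.0 i$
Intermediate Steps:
$J{\left(a \right)} = - \frac{5 a}{2}$ ($J{\left(a \right)} = - \frac{a 4 + a}{2} = - \frac{4 a + a}{2} = - \frac{5 a}{2}$)
$g{\left(v \right)} = \sqrt{v}$ ($g{\left(v \right)} = \sqrt{v - \frac{5 \left(v - v\right)}{2}} = \sqrt{v - 0} = \sqrt{v + 0} = \sqrt{v}$)
$\left(g{\left(-1 \right)} + 4\right) K{\left(5,4 \right)} = \left(\sqrt{-1} + 4\right) 4 = \left(i + 4\right) 4 = \left(4 + i\right) 4 = 16 + 4 i$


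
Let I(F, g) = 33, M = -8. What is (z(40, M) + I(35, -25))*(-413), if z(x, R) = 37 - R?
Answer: -32214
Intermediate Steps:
(z(40, M) + I(35, -25))*(-413) = ((37 - 1*(-8)) + 33)*(-413) = ((37 + 8) + 33)*(-413) = (45 + 33)*(-413) = 78*(-413) = -32214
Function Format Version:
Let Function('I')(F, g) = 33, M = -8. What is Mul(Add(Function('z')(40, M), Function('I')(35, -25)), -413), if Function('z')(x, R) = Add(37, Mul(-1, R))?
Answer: -32214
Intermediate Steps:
Mul(Add(Function('z')(40, M), Function('I')(35, -25)), -413) = Mul(Add(Add(37, Mul(-1, -8)), 33), -413) = Mul(Add(Add(37, 8), 33), -413) = Mul(Add(45, 33), -413) = Mul(78, -413) = -32214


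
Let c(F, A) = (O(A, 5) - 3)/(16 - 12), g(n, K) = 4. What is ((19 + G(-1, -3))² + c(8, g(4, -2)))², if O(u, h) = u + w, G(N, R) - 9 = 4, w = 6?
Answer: 16834609/16 ≈ 1.0522e+6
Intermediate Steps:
G(N, R) = 13 (G(N, R) = 9 + 4 = 13)
O(u, h) = 6 + u (O(u, h) = u + 6 = 6 + u)
c(F, A) = ¾ + A/4 (c(F, A) = ((6 + A) - 3)/(16 - 12) = (3 + A)/4 = (3 + A)*(¼) = ¾ + A/4)
((19 + G(-1, -3))² + c(8, g(4, -2)))² = ((19 + 13)² + (¾ + (¼)*4))² = (32² + (¾ + 1))² = (1024 + 7/4)² = (4103/4)² = 16834609/16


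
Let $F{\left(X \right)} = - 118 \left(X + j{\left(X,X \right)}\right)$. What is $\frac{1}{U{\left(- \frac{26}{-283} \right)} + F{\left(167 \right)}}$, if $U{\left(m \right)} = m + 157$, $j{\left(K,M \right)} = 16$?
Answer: $- \frac{283}{6066645} \approx -4.6648 \cdot 10^{-5}$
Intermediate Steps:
$U{\left(m \right)} = 157 + m$
$F{\left(X \right)} = -1888 - 118 X$ ($F{\left(X \right)} = - 118 \left(X + 16\right) = - 118 \left(16 + X\right) = -1888 - 118 X$)
$\frac{1}{U{\left(- \frac{26}{-283} \right)} + F{\left(167 \right)}} = \frac{1}{\left(157 - \frac{26}{-283}\right) - 21594} = \frac{1}{\left(157 - - \frac{26}{283}\right) - 21594} = \frac{1}{\left(157 + \frac{26}{283}\right) - 21594} = \frac{1}{\frac{44457}{283} - 21594} = \frac{1}{- \frac{6066645}{283}} = - \frac{283}{6066645}$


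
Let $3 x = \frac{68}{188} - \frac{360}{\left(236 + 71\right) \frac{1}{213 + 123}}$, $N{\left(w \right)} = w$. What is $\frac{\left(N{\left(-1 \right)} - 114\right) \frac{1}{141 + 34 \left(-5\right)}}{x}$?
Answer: $- \frac{4978005}{164717129} \approx -0.030222$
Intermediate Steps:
$x = - \frac{5679901}{43287}$ ($x = \frac{\frac{68}{188} - \frac{360}{\left(236 + 71\right) \frac{1}{213 + 123}}}{3} = \frac{68 \cdot \frac{1}{188} - \frac{360}{307 \cdot \frac{1}{336}}}{3} = \frac{\frac{17}{47} - \frac{360}{307 \cdot \frac{1}{336}}}{3} = \frac{\frac{17}{47} - \frac{360}{\frac{307}{336}}}{3} = \frac{\frac{17}{47} - \frac{120960}{307}}{3} = \frac{1}{3} \left(- \frac{5679901}{14429}\right) = - \frac{5679901}{43287} \approx -131.21$)
$\frac{\left(N{\left(-1 \right)} - 114\right) \frac{1}{141 + 34 \left(-5\right)}}{x} = \frac{\left(-1 - 114\right) \frac{1}{141 + 34 \left(-5\right)}}{- \frac{5679901}{43287}} = - \frac{115}{141 - 170} \left(- \frac{43287}{5679901}\right) = - \frac{115}{-29} \left(- \frac{43287}{5679901}\right) = \left(-115\right) \left(- \frac{1}{29}\right) \left(- \frac{43287}{5679901}\right) = \frac{115}{29} \left(- \frac{43287}{5679901}\right) = - \frac{4978005}{164717129}$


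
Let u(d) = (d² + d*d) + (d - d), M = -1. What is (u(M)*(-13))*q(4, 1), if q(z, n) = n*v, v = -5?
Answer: 130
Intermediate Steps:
u(d) = 2*d² (u(d) = (d² + d²) + 0 = 2*d² + 0 = 2*d²)
q(z, n) = -5*n (q(z, n) = n*(-5) = -5*n)
(u(M)*(-13))*q(4, 1) = ((2*(-1)²)*(-13))*(-5*1) = ((2*1)*(-13))*(-5) = (2*(-13))*(-5) = -26*(-5) = 130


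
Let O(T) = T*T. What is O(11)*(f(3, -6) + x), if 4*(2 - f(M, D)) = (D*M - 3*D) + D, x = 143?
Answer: 35453/2 ≈ 17727.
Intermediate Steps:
f(M, D) = 2 + D/2 - D*M/4 (f(M, D) = 2 - ((D*M - 3*D) + D)/4 = 2 - ((-3*D + D*M) + D)/4 = 2 - (-2*D + D*M)/4 = 2 + (D/2 - D*M/4) = 2 + D/2 - D*M/4)
O(T) = T²
O(11)*(f(3, -6) + x) = 11²*((2 + (½)*(-6) - ¼*(-6)*3) + 143) = 121*((2 - 3 + 9/2) + 143) = 121*(7/2 + 143) = 121*(293/2) = 35453/2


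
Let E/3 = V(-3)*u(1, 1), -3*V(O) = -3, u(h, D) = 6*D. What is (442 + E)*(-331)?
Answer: -152260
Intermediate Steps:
V(O) = 1 (V(O) = -⅓*(-3) = 1)
E = 18 (E = 3*(1*(6*1)) = 3*(1*6) = 3*6 = 18)
(442 + E)*(-331) = (442 + 18)*(-331) = 460*(-331) = -152260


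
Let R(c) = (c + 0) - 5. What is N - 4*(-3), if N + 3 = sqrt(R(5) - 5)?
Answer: 9 + I*sqrt(5) ≈ 9.0 + 2.2361*I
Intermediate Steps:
R(c) = -5 + c (R(c) = c - 5 = -5 + c)
N = -3 + I*sqrt(5) (N = -3 + sqrt((-5 + 5) - 5) = -3 + sqrt(0 - 5) = -3 + sqrt(-5) = -3 + I*sqrt(5) ≈ -3.0 + 2.2361*I)
N - 4*(-3) = (-3 + I*sqrt(5)) - 4*(-3) = (-3 + I*sqrt(5)) + 12 = 9 + I*sqrt(5)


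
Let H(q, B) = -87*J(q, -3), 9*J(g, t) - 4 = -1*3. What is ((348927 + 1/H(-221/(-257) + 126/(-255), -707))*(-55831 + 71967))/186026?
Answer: 81639123840/2697377 ≈ 30266.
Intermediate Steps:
J(g, t) = ⅑ (J(g, t) = 4/9 + (-1*3)/9 = 4/9 + (⅑)*(-3) = 4/9 - ⅓ = ⅑)
H(q, B) = -29/3 (H(q, B) = -87*⅑ = -29/3)
((348927 + 1/H(-221/(-257) + 126/(-255), -707))*(-55831 + 71967))/186026 = ((348927 + 1/(-29/3))*(-55831 + 71967))/186026 = ((348927 - 3/29)*16136)*(1/186026) = ((10118880/29)*16136)*(1/186026) = (163278247680/29)*(1/186026) = 81639123840/2697377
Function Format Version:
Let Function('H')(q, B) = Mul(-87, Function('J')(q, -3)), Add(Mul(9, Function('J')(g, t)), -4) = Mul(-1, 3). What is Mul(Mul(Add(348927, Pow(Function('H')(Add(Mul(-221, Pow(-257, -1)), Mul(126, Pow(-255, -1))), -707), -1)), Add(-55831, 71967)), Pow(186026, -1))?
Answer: Rational(81639123840, 2697377) ≈ 30266.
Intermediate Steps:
Function('J')(g, t) = Rational(1, 9) (Function('J')(g, t) = Add(Rational(4, 9), Mul(Rational(1, 9), Mul(-1, 3))) = Add(Rational(4, 9), Mul(Rational(1, 9), -3)) = Add(Rational(4, 9), Rational(-1, 3)) = Rational(1, 9))
Function('H')(q, B) = Rational(-29, 3) (Function('H')(q, B) = Mul(-87, Rational(1, 9)) = Rational(-29, 3))
Mul(Mul(Add(348927, Pow(Function('H')(Add(Mul(-221, Pow(-257, -1)), Mul(126, Pow(-255, -1))), -707), -1)), Add(-55831, 71967)), Pow(186026, -1)) = Mul(Mul(Add(348927, Pow(Rational(-29, 3), -1)), Add(-55831, 71967)), Pow(186026, -1)) = Mul(Mul(Add(348927, Rational(-3, 29)), 16136), Rational(1, 186026)) = Mul(Mul(Rational(10118880, 29), 16136), Rational(1, 186026)) = Mul(Rational(163278247680, 29), Rational(1, 186026)) = Rational(81639123840, 2697377)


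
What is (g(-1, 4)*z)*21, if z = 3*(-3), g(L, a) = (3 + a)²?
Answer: -9261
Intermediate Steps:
z = -9
(g(-1, 4)*z)*21 = ((3 + 4)²*(-9))*21 = (7²*(-9))*21 = (49*(-9))*21 = -441*21 = -9261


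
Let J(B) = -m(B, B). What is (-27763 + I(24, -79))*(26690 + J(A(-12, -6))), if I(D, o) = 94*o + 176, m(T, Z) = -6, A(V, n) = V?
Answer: -934707048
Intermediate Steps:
I(D, o) = 176 + 94*o
J(B) = 6 (J(B) = -1*(-6) = 6)
(-27763 + I(24, -79))*(26690 + J(A(-12, -6))) = (-27763 + (176 + 94*(-79)))*(26690 + 6) = (-27763 + (176 - 7426))*26696 = (-27763 - 7250)*26696 = -35013*26696 = -934707048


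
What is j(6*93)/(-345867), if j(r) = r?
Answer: -6/3719 ≈ -0.0016133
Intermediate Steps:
j(6*93)/(-345867) = (6*93)/(-345867) = 558*(-1/345867) = -6/3719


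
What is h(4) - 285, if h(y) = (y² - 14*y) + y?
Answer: -321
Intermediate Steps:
h(y) = y² - 13*y
h(4) - 285 = 4*(-13 + 4) - 285 = 4*(-9) - 285 = -36 - 285 = -321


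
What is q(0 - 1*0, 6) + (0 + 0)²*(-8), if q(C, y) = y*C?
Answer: 0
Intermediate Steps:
q(C, y) = C*y
q(0 - 1*0, 6) + (0 + 0)²*(-8) = (0 - 1*0)*6 + (0 + 0)²*(-8) = (0 + 0)*6 + 0²*(-8) = 0*6 + 0*(-8) = 0 + 0 = 0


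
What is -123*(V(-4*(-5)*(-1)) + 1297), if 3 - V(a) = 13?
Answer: -158301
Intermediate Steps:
V(a) = -10 (V(a) = 3 - 1*13 = 3 - 13 = -10)
-123*(V(-4*(-5)*(-1)) + 1297) = -123*(-10 + 1297) = -123*1287 = -158301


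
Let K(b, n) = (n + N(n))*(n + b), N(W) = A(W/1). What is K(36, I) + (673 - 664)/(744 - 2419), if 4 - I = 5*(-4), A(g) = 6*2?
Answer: 3617991/1675 ≈ 2160.0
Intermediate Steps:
A(g) = 12
I = 24 (I = 4 - 5*(-4) = 4 - 1*(-20) = 4 + 20 = 24)
N(W) = 12
K(b, n) = (12 + n)*(b + n) (K(b, n) = (n + 12)*(n + b) = (12 + n)*(b + n))
K(36, I) + (673 - 664)/(744 - 2419) = (24² + 12*36 + 12*24 + 36*24) + (673 - 664)/(744 - 2419) = (576 + 432 + 288 + 864) + 9/(-1675) = 2160 + 9*(-1/1675) = 2160 - 9/1675 = 3617991/1675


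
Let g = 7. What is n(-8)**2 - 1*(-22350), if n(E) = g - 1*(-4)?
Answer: 22471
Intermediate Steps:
n(E) = 11 (n(E) = 7 - 1*(-4) = 7 + 4 = 11)
n(-8)**2 - 1*(-22350) = 11**2 - 1*(-22350) = 121 + 22350 = 22471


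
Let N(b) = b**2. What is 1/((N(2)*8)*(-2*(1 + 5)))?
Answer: -1/384 ≈ -0.0026042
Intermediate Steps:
1/((N(2)*8)*(-2*(1 + 5))) = 1/((2**2*8)*(-2*(1 + 5))) = 1/((4*8)*(-2*6)) = 1/(32*(-12)) = 1/(-384) = -1/384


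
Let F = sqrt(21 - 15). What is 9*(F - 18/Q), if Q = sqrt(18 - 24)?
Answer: sqrt(6)*(9 + 27*I) ≈ 22.045 + 66.136*I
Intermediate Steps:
Q = I*sqrt(6) (Q = sqrt(-6) = I*sqrt(6) ≈ 2.4495*I)
F = sqrt(6) ≈ 2.4495
9*(F - 18/Q) = 9*(sqrt(6) - 18*(-I*sqrt(6)/6)) = 9*(sqrt(6) - (-3)*I*sqrt(6)) = 9*(sqrt(6) + 3*I*sqrt(6)) = 9*sqrt(6) + 27*I*sqrt(6)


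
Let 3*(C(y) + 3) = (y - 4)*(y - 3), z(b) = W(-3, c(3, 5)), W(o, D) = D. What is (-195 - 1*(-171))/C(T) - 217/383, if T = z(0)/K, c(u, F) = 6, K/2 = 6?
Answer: 110087/383 ≈ 287.43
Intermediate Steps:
K = 12 (K = 2*6 = 12)
z(b) = 6
T = ½ (T = 6/12 = 6*(1/12) = ½ ≈ 0.50000)
C(y) = -3 + (-4 + y)*(-3 + y)/3 (C(y) = -3 + ((y - 4)*(y - 3))/3 = -3 + ((-4 + y)*(-3 + y))/3 = -3 + (-4 + y)*(-3 + y)/3)
(-195 - 1*(-171))/C(T) - 217/383 = (-195 - 1*(-171))/(1 - 7/3*½ + (½)²/3) - 217/383 = (-195 + 171)/(1 - 7/6 + (⅓)*(¼)) - 217*1/383 = -24/(1 - 7/6 + 1/12) - 217/383 = -24/(-1/12) - 217/383 = -24*(-12) - 217/383 = 288 - 217/383 = 110087/383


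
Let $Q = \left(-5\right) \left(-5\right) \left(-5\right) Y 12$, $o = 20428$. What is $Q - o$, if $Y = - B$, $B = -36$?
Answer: $-74428$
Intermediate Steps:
$Y = 36$ ($Y = \left(-1\right) \left(-36\right) = 36$)
$Q = -54000$ ($Q = \left(-5\right) \left(-5\right) \left(-5\right) 36 \cdot 12 = 25 \left(-5\right) 36 \cdot 12 = \left(-125\right) 36 \cdot 12 = \left(-4500\right) 12 = -54000$)
$Q - o = -54000 - 20428 = -74428$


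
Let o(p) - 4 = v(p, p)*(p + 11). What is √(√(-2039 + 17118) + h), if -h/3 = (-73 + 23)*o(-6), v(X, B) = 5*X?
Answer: √(-21900 + √15079) ≈ 147.57*I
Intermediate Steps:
o(p) = 4 + 5*p*(11 + p) (o(p) = 4 + (5*p)*(p + 11) = 4 + (5*p)*(11 + p) = 4 + 5*p*(11 + p))
h = -21900 (h = -3*(-73 + 23)*(4 + 5*(-6)² + 55*(-6)) = -(-150)*(4 + 5*36 - 330) = -(-150)*(4 + 180 - 330) = -(-150)*(-146) = -3*7300 = -21900)
√(√(-2039 + 17118) + h) = √(√(-2039 + 17118) - 21900) = √(√15079 - 21900) = √(-21900 + √15079)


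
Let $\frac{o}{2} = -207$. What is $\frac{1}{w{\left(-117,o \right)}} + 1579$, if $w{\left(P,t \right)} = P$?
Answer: $\frac{184742}{117} \approx 1579.0$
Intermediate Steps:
$o = -414$ ($o = 2 \left(-207\right) = -414$)
$\frac{1}{w{\left(-117,o \right)}} + 1579 = \frac{1}{-117} + 1579 = - \frac{1}{117} + 1579 = \frac{184742}{117}$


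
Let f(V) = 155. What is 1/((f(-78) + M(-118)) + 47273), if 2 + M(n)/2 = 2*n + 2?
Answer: 1/46956 ≈ 2.1297e-5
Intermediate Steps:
M(n) = 4*n (M(n) = -4 + 2*(2*n + 2) = -4 + 2*(2 + 2*n) = -4 + (4 + 4*n) = 4*n)
1/((f(-78) + M(-118)) + 47273) = 1/((155 + 4*(-118)) + 47273) = 1/((155 - 472) + 47273) = 1/(-317 + 47273) = 1/46956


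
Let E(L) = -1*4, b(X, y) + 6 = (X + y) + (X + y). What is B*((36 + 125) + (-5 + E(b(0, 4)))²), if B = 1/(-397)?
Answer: -242/397 ≈ -0.60957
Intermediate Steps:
b(X, y) = -6 + 2*X + 2*y (b(X, y) = -6 + ((X + y) + (X + y)) = -6 + (2*X + 2*y) = -6 + 2*X + 2*y)
B = -1/397 ≈ -0.0025189
E(L) = -4
B*((36 + 125) + (-5 + E(b(0, 4)))²) = -((36 + 125) + (-5 - 4)²)/397 = -(161 + (-9)²)/397 = -(161 + 81)/397 = -1/397*242 = -242/397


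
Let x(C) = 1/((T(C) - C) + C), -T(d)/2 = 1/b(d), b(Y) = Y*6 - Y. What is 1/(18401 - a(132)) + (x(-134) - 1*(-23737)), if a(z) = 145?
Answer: 439458433/18256 ≈ 24072.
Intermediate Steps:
b(Y) = 5*Y (b(Y) = 6*Y - Y = 5*Y)
T(d) = -2/(5*d)
x(C) = -5*C/2 (x(C) = 1/((-2/(5*C) - C) + C) = 1/((-C - 2/(5*C)) + C) = 1/(-2/(5*C)) = -5*C/2)
1/(18401 - a(132)) + (x(-134) - 1*(-23737)) = 1/(18401 - 1*145) + (-5/2*(-134) - 1*(-23737)) = 1/(18401 - 145) + (335 + 23737) = 1/18256 + 24072 = 439458433/18256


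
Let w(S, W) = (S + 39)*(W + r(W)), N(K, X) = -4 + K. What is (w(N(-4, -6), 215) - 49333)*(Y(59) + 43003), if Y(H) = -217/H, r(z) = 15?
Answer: -107067322880/59 ≈ -1.8147e+9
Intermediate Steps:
w(S, W) = (15 + W)*(39 + S) (w(S, W) = (S + 39)*(W + 15) = (39 + S)*(15 + W) = (15 + W)*(39 + S))
(w(N(-4, -6), 215) - 49333)*(Y(59) + 43003) = ((585 + 15*(-4 - 4) + 39*215 + (-4 - 4)*215) - 49333)*(-217/59 + 43003) = ((585 + 15*(-8) + 8385 - 8*215) - 49333)*(-217*1/59 + 43003) = ((585 - 120 + 8385 - 1720) - 49333)*(-217/59 + 43003) = (7130 - 49333)*(2536960/59) = -42203*2536960/59 = -107067322880/59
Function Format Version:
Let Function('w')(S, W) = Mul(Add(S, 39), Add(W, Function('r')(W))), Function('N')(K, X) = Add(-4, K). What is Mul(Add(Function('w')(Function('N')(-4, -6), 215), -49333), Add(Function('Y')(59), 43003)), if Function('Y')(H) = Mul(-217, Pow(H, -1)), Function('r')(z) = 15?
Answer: Rational(-107067322880, 59) ≈ -1.8147e+9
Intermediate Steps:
Function('w')(S, W) = Mul(Add(15, W), Add(39, S)) (Function('w')(S, W) = Mul(Add(S, 39), Add(W, 15)) = Mul(Add(39, S), Add(15, W)) = Mul(Add(15, W), Add(39, S)))
Mul(Add(Function('w')(Function('N')(-4, -6), 215), -49333), Add(Function('Y')(59), 43003)) = Mul(Add(Add(585, Mul(15, Add(-4, -4)), Mul(39, 215), Mul(Add(-4, -4), 215)), -49333), Add(Mul(-217, Pow(59, -1)), 43003)) = Mul(Add(Add(585, Mul(15, -8), 8385, Mul(-8, 215)), -49333), Add(Mul(-217, Rational(1, 59)), 43003)) = Mul(Add(Add(585, -120, 8385, -1720), -49333), Add(Rational(-217, 59), 43003)) = Mul(Add(7130, -49333), Rational(2536960, 59)) = Mul(-42203, Rational(2536960, 59)) = Rational(-107067322880, 59)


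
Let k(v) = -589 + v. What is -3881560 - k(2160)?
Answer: -3883131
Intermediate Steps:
-3881560 - k(2160) = -3881560 - (-589 + 2160) = -3881560 - 1*1571 = -3881560 - 1571 = -3883131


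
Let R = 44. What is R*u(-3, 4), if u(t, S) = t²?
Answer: 396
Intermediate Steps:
R*u(-3, 4) = 44*(-3)² = 44*9 = 396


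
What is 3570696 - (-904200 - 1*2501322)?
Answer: 6976218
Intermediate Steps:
3570696 - (-904200 - 1*2501322) = 3570696 - (-904200 - 2501322) = 3570696 - 1*(-3405522) = 3570696 + 3405522 = 6976218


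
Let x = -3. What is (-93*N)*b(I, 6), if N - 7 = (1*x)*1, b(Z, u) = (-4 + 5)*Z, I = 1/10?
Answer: -186/5 ≈ -37.200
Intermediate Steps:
I = ⅒ (I = 1*(⅒) = ⅒ ≈ 0.10000)
b(Z, u) = Z (b(Z, u) = 1*Z = Z)
N = 4 (N = 7 + (1*(-3))*1 = 7 - 3*1 = 7 - 3 = 4)
(-93*N)*b(I, 6) = -93*4*(⅒) = -372*⅒ = -186/5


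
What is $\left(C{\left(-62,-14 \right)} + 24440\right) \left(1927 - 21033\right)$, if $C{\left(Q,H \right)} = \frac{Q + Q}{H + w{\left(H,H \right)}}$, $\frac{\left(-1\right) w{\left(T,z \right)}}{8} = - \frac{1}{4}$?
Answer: $- \frac{1401444206}{3} \approx -4.6715 \cdot 10^{8}$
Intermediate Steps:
$w{\left(T,z \right)} = 2$ ($w{\left(T,z \right)} = - 8 \left(- \frac{1}{4}\right) = - 8 \left(\left(-1\right) \frac{1}{4}\right) = \left(-8\right) \left(- \frac{1}{4}\right) = 2$)
$C{\left(Q,H \right)} = \frac{2 Q}{2 + H}$ ($C{\left(Q,H \right)} = \frac{Q + Q}{H + 2} = \frac{2 Q}{2 + H}$)
$\left(C{\left(-62,-14 \right)} + 24440\right) \left(1927 - 21033\right) = \left(2 \left(-62\right) \frac{1}{2 - 14} + 24440\right) \left(1927 - 21033\right) = \left(2 \left(-62\right) \frac{1}{-12} + 24440\right) \left(-19106\right) = \left(2 \left(-62\right) \left(- \frac{1}{12}\right) + 24440\right) \left(-19106\right) = \left(\frac{31}{3} + 24440\right) \left(-19106\right) = \frac{73351}{3} \left(-19106\right) = - \frac{1401444206}{3}$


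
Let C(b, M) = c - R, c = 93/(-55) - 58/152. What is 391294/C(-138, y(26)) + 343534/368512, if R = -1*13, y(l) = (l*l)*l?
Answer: 301378602964779/8416261312 ≈ 35809.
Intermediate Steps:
c = -8663/4180 (c = 93*(-1/55) - 58*1/152 = -93/55 - 29/76 = -8663/4180 ≈ -2.0725)
y(l) = l³ (y(l) = l²*l = l³)
R = -13
C(b, M) = 45677/4180 (C(b, M) = -8663/4180 - 1*(-13) = -8663/4180 + 13 = 45677/4180)
391294/C(-138, y(26)) + 343534/368512 = 391294/(45677/4180) + 343534/368512 = 391294*(4180/45677) + 343534*(1/368512) = 1635608920/45677 + 171767/184256 = 301378602964779/8416261312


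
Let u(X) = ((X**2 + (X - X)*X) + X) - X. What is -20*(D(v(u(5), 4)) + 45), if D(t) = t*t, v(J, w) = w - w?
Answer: -900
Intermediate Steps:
u(X) = X**2 (u(X) = ((X**2 + 0*X) + X) - X = ((X**2 + 0) + X) - X = (X**2 + X) - X = (X + X**2) - X = X**2)
v(J, w) = 0
D(t) = t**2
-20*(D(v(u(5), 4)) + 45) = -20*(0**2 + 45) = -20*(0 + 45) = -20*45 = -900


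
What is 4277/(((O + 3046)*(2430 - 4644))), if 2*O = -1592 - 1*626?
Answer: -329/329886 ≈ -0.00099731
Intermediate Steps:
O = -1109 (O = (-1592 - 1*626)/2 = (-1592 - 626)/2 = (1/2)*(-2218) = -1109)
4277/(((O + 3046)*(2430 - 4644))) = 4277/(((-1109 + 3046)*(2430 - 4644))) = 4277/((1937*(-2214))) = 4277/(-4288518) = 4277*(-1/4288518) = -329/329886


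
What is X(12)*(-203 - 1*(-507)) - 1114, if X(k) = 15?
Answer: 3446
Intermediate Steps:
X(12)*(-203 - 1*(-507)) - 1114 = 15*(-203 - 1*(-507)) - 1114 = 15*(-203 + 507) - 1114 = 15*304 - 1114 = 4560 - 1114 = 3446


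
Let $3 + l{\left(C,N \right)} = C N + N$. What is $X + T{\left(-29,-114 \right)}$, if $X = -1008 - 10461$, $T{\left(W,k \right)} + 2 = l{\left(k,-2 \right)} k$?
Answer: $-36893$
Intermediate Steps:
$l{\left(C,N \right)} = -3 + N + C N$ ($l{\left(C,N \right)} = -3 + \left(C N + N\right) = -3 + \left(N + C N\right) = -3 + N + C N$)
$T{\left(W,k \right)} = -2 + k \left(-5 - 2 k\right)$ ($T{\left(W,k \right)} = -2 + \left(-3 - 2 + k \left(-2\right)\right) k = -2 + \left(-3 - 2 - 2 k\right) k = -2 + \left(-5 - 2 k\right) k = -2 + k \left(-5 - 2 k\right)$)
$X = -11469$ ($X = -1008 - 10461 = -11469$)
$X + T{\left(-29,-114 \right)} = -11469 - \left(2 - 114 \left(5 + 2 \left(-114\right)\right)\right) = -11469 - \left(2 - 114 \left(5 - 228\right)\right) = -11469 - \left(2 - -25422\right) = -11469 - 25424 = -36893$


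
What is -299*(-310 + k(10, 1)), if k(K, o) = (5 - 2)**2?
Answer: 89999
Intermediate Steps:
k(K, o) = 9 (k(K, o) = 3**2 = 9)
-299*(-310 + k(10, 1)) = -299*(-310 + 9) = -299*(-301) = 89999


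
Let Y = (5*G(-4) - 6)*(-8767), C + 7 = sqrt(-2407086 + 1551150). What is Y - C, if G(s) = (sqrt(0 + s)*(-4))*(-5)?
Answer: 52609 - 1753400*I - 24*I*sqrt(1486) ≈ 52609.0 - 1.7543e+6*I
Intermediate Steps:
G(s) = 20*sqrt(s) (G(s) = (sqrt(s)*(-4))*(-5) = -4*sqrt(s)*(-5) = 20*sqrt(s))
C = -7 + 24*I*sqrt(1486) (C = -7 + sqrt(-2407086 + 1551150) = -7 + sqrt(-855936) = -7 + 24*I*sqrt(1486) ≈ -7.0 + 925.17*I)
Y = 52602 - 1753400*I (Y = (5*(20*sqrt(-4)) - 6)*(-8767) = (5*(20*(2*I)) - 6)*(-8767) = (5*(40*I) - 6)*(-8767) = (200*I - 6)*(-8767) = (-6 + 200*I)*(-8767) = 52602 - 1753400*I ≈ 52602.0 - 1.7534e+6*I)
Y - C = (52602 - 1753400*I) - (-7 + 24*I*sqrt(1486)) = (52602 - 1753400*I) + (7 - 24*I*sqrt(1486)) = 52609 - 1753400*I - 24*I*sqrt(1486)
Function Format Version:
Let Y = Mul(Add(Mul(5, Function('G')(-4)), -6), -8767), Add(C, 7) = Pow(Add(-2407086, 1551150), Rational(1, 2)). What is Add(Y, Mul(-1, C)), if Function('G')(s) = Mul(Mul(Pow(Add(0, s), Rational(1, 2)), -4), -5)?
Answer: Add(52609, Mul(-1753400, I), Mul(-24, I, Pow(1486, Rational(1, 2)))) ≈ Add(52609., Mul(-1.7543e+6, I))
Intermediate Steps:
Function('G')(s) = Mul(20, Pow(s, Rational(1, 2))) (Function('G')(s) = Mul(Mul(Pow(s, Rational(1, 2)), -4), -5) = Mul(Mul(-4, Pow(s, Rational(1, 2))), -5) = Mul(20, Pow(s, Rational(1, 2))))
C = Add(-7, Mul(24, I, Pow(1486, Rational(1, 2)))) (C = Add(-7, Pow(Add(-2407086, 1551150), Rational(1, 2))) = Add(-7, Pow(-855936, Rational(1, 2))) = Add(-7, Mul(24, I, Pow(1486, Rational(1, 2)))) ≈ Add(-7.0000, Mul(925.17, I)))
Y = Add(52602, Mul(-1753400, I)) (Y = Mul(Add(Mul(5, Mul(20, Pow(-4, Rational(1, 2)))), -6), -8767) = Mul(Add(Mul(5, Mul(20, Mul(2, I))), -6), -8767) = Mul(Add(Mul(5, Mul(40, I)), -6), -8767) = Mul(Add(Mul(200, I), -6), -8767) = Mul(Add(-6, Mul(200, I)), -8767) = Add(52602, Mul(-1753400, I)) ≈ Add(52602., Mul(-1.7534e+6, I)))
Add(Y, Mul(-1, C)) = Add(Add(52602, Mul(-1753400, I)), Mul(-1, Add(-7, Mul(24, I, Pow(1486, Rational(1, 2)))))) = Add(Add(52602, Mul(-1753400, I)), Add(7, Mul(-24, I, Pow(1486, Rational(1, 2))))) = Add(52609, Mul(-1753400, I), Mul(-24, I, Pow(1486, Rational(1, 2))))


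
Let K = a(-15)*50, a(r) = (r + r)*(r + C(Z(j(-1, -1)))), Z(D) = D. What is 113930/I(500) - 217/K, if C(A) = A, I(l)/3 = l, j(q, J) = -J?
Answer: 75943/1000 ≈ 75.943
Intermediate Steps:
I(l) = 3*l
a(r) = 2*r*(1 + r) (a(r) = (r + r)*(r - 1*(-1)) = (2*r)*(r + 1) = (2*r)*(1 + r) = 2*r*(1 + r))
K = 21000 (K = (2*(-15)*(1 - 15))*50 = (2*(-15)*(-14))*50 = 420*50 = 21000)
113930/I(500) - 217/K = 113930/((3*500)) - 217/21000 = 113930/1500 - 217*1/21000 = 113930*(1/1500) - 31/3000 = 11393/150 - 31/3000 = 75943/1000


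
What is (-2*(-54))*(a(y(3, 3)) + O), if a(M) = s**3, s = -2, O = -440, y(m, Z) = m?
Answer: -48384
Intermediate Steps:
a(M) = -8 (a(M) = (-2)**3 = -8)
(-2*(-54))*(a(y(3, 3)) + O) = (-2*(-54))*(-8 - 440) = 108*(-448) = -48384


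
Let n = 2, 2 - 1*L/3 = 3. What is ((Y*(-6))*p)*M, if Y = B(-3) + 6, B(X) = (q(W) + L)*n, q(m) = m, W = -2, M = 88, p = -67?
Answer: -141504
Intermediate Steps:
L = -3 (L = 6 - 3*3 = 6 - 9 = -3)
B(X) = -10 (B(X) = (-2 - 3)*2 = -5*2 = -10)
Y = -4 (Y = -10 + 6 = -4)
((Y*(-6))*p)*M = (-4*(-6)*(-67))*88 = (24*(-67))*88 = -1608*88 = -141504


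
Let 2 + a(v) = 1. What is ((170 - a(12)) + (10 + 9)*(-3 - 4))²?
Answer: 1444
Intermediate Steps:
a(v) = -1 (a(v) = -2 + 1 = -1)
((170 - a(12)) + (10 + 9)*(-3 - 4))² = ((170 - 1*(-1)) + (10 + 9)*(-3 - 4))² = ((170 + 1) + 19*(-7))² = (171 - 133)² = 38² = 1444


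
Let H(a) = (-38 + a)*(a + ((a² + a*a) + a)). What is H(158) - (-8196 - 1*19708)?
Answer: 6057184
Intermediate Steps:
H(a) = (-38 + a)*(2*a + 2*a²) (H(a) = (-38 + a)*(a + ((a² + a²) + a)) = (-38 + a)*(a + (2*a² + a)) = (-38 + a)*(a + (a + 2*a²)) = (-38 + a)*(2*a + 2*a²))
H(158) - (-8196 - 1*19708) = 2*158*(-38 + 158² - 37*158) - (-8196 - 1*19708) = 2*158*(-38 + 24964 - 5846) - (-8196 - 19708) = 2*158*19080 - 1*(-27904) = 6029280 + 27904 = 6057184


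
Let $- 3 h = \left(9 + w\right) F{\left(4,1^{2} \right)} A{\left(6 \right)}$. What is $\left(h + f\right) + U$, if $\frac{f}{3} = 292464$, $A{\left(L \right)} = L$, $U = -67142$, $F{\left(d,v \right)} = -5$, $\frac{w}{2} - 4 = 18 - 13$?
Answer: $810520$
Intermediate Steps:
$w = 18$ ($w = 8 + 2 \left(18 - 13\right) = 8 + 2 \cdot 5 = 8 + 10 = 18$)
$f = 877392$ ($f = 3 \cdot 292464 = 877392$)
$h = 270$ ($h = - \frac{\left(9 + 18\right) \left(-5\right) 6}{3} = - \frac{27 \left(-5\right) 6}{3} = - \frac{\left(-135\right) 6}{3} = \left(- \frac{1}{3}\right) \left(-810\right) = 270$)
$\left(h + f\right) + U = \left(270 + 877392\right) - 67142 = 877662 - 67142 = 810520$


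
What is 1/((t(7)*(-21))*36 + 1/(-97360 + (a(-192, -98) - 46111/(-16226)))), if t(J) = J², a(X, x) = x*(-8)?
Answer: -1566996065/58047802248086 ≈ -2.6995e-5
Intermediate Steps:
a(X, x) = -8*x
1/((t(7)*(-21))*36 + 1/(-97360 + (a(-192, -98) - 46111/(-16226)))) = 1/((7²*(-21))*36 + 1/(-97360 + (-8*(-98) - 46111/(-16226)))) = 1/((49*(-21))*36 + 1/(-97360 + (784 - 46111*(-1)/16226))) = 1/(-1029*36 + 1/(-97360 + (784 - 1*(-46111/16226)))) = 1/(-37044 + 1/(-97360 + (784 + 46111/16226))) = 1/(-37044 + 1/(-97360 + 12767295/16226)) = 1/(-37044 + 1/(-1566996065/16226)) = 1/(-37044 - 16226/1566996065) = 1/(-58047802248086/1566996065) = -1566996065/58047802248086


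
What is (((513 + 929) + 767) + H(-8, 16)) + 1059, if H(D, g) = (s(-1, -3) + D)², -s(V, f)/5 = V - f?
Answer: 3592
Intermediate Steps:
s(V, f) = -5*V + 5*f (s(V, f) = -5*(V - f) = -5*V + 5*f)
H(D, g) = (-10 + D)² (H(D, g) = ((-5*(-1) + 5*(-3)) + D)² = ((5 - 15) + D)² = (-10 + D)²)
(((513 + 929) + 767) + H(-8, 16)) + 1059 = (((513 + 929) + 767) + (-10 - 8)²) + 1059 = ((1442 + 767) + (-18)²) + 1059 = (2209 + 324) + 1059 = 2533 + 1059 = 3592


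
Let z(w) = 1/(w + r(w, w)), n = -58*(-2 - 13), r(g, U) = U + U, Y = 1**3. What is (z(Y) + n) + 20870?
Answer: 65221/3 ≈ 21740.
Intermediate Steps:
Y = 1
r(g, U) = 2*U
n = 870 (n = -58*(-15) = 870)
z(w) = 1/(3*w) (z(w) = 1/(w + 2*w) = 1/(3*w))
(z(Y) + n) + 20870 = ((1/3)/1 + 870) + 20870 = ((1/3)*1 + 870) + 20870 = (1/3 + 870) + 20870 = 2611/3 + 20870 = 65221/3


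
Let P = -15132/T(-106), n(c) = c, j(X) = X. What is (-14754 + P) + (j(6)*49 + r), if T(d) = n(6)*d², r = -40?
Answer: -81462261/5618 ≈ -14500.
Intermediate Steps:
T(d) = 6*d²
P = -1261/5618 (P = -15132/(6*(-106)²) = -15132/(6*11236) = -15132/67416 = -15132*1/67416 = -1261/5618 ≈ -0.22446)
(-14754 + P) + (j(6)*49 + r) = (-14754 - 1261/5618) + (6*49 - 40) = -82889233/5618 + (294 - 40) = -82889233/5618 + 254 = -81462261/5618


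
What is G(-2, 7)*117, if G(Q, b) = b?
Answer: 819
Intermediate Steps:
G(-2, 7)*117 = 7*117 = 819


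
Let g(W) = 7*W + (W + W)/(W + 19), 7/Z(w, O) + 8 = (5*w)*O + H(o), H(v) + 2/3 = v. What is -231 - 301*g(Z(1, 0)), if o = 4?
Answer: 29811/10 ≈ 2981.1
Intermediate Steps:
H(v) = -2/3 + v
Z(w, O) = 7/(-14/3 + 5*O*w) (Z(w, O) = 7/(-8 + ((5*w)*O + (-2/3 + 4))) = 7/(-8 + (5*O*w + 10/3)) = 7/(-8 + (10/3 + 5*O*w)) = 7/(-14/3 + 5*O*w))
g(W) = 7*W + 2*W/(19 + W) (g(W) = 7*W + (2*W)/(19 + W) = 7*W + 2*W/(19 + W))
-231 - 301*g(Z(1, 0)) = -231 - 301*21/(-14 + 15*0*1)*(135 + 7*(21/(-14 + 15*0*1)))/(19 + 21/(-14 + 15*0*1)) = -231 - 301*21/(-14 + 0)*(135 + 7*(21/(-14 + 0)))/(19 + 21/(-14 + 0)) = -231 - 301*21/(-14)*(135 + 7*(21/(-14)))/(19 + 21/(-14)) = -231 - 301*21*(-1/14)*(135 + 7*(21*(-1/14)))/(19 + 21*(-1/14)) = -231 - (-903)*(135 + 7*(-3/2))/(2*(19 - 3/2)) = -231 - (-903)*(135 - 21/2)/(2*35/2) = -231 - (-903)*2*249/(2*35*2) = -231 - 301*(-747/70) = -231 + 32121/10 = 29811/10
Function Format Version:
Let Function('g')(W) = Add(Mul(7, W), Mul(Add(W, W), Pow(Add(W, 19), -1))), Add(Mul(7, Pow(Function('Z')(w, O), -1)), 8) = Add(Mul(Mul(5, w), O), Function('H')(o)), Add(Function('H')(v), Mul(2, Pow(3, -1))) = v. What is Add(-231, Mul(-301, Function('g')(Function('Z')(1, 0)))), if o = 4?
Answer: Rational(29811, 10) ≈ 2981.1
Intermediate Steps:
Function('H')(v) = Add(Rational(-2, 3), v)
Function('Z')(w, O) = Mul(7, Pow(Add(Rational(-14, 3), Mul(5, O, w)), -1)) (Function('Z')(w, O) = Mul(7, Pow(Add(-8, Add(Mul(Mul(5, w), O), Add(Rational(-2, 3), 4))), -1)) = Mul(7, Pow(Add(-8, Add(Mul(5, O, w), Rational(10, 3))), -1)) = Mul(7, Pow(Add(-8, Add(Rational(10, 3), Mul(5, O, w))), -1)) = Mul(7, Pow(Add(Rational(-14, 3), Mul(5, O, w)), -1)))
Function('g')(W) = Add(Mul(7, W), Mul(2, W, Pow(Add(19, W), -1))) (Function('g')(W) = Add(Mul(7, W), Mul(Mul(2, W), Pow(Add(19, W), -1))) = Add(Mul(7, W), Mul(2, W, Pow(Add(19, W), -1))))
Add(-231, Mul(-301, Function('g')(Function('Z')(1, 0)))) = Add(-231, Mul(-301, Mul(Mul(21, Pow(Add(-14, Mul(15, 0, 1)), -1)), Pow(Add(19, Mul(21, Pow(Add(-14, Mul(15, 0, 1)), -1))), -1), Add(135, Mul(7, Mul(21, Pow(Add(-14, Mul(15, 0, 1)), -1))))))) = Add(-231, Mul(-301, Mul(Mul(21, Pow(Add(-14, 0), -1)), Pow(Add(19, Mul(21, Pow(Add(-14, 0), -1))), -1), Add(135, Mul(7, Mul(21, Pow(Add(-14, 0), -1))))))) = Add(-231, Mul(-301, Mul(Mul(21, Pow(-14, -1)), Pow(Add(19, Mul(21, Pow(-14, -1))), -1), Add(135, Mul(7, Mul(21, Pow(-14, -1))))))) = Add(-231, Mul(-301, Mul(Mul(21, Rational(-1, 14)), Pow(Add(19, Mul(21, Rational(-1, 14))), -1), Add(135, Mul(7, Mul(21, Rational(-1, 14))))))) = Add(-231, Mul(-301, Mul(Rational(-3, 2), Pow(Add(19, Rational(-3, 2)), -1), Add(135, Mul(7, Rational(-3, 2)))))) = Add(-231, Mul(-301, Mul(Rational(-3, 2), Pow(Rational(35, 2), -1), Add(135, Rational(-21, 2))))) = Add(-231, Mul(-301, Mul(Rational(-3, 2), Rational(2, 35), Rational(249, 2)))) = Add(-231, Mul(-301, Rational(-747, 70))) = Add(-231, Rational(32121, 10)) = Rational(29811, 10)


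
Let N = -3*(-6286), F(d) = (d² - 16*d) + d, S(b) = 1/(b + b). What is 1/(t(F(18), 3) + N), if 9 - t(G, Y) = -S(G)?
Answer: 108/2037637 ≈ 5.3003e-5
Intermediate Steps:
S(b) = 1/(2*b)
F(d) = d² - 15*d
t(G, Y) = 9 + 1/(2*G) (t(G, Y) = 9 - (-1)*1/(2*G) = 9 - (-1)/(2*G) = 9 + 1/(2*G))
N = 18858
1/(t(F(18), 3) + N) = 1/((9 + 1/(2*((18*(-15 + 18))))) + 18858) = 1/((9 + 1/(2*((18*3)))) + 18858) = 1/((9 + (½)/54) + 18858) = 1/((9 + (½)*(1/54)) + 18858) = 1/((9 + 1/108) + 18858) = 1/(973/108 + 18858) = 1/(2037637/108) = 108/2037637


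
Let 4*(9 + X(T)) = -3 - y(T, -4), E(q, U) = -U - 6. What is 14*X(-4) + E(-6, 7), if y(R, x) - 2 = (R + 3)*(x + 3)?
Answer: -160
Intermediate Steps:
E(q, U) = -6 - U
y(R, x) = 2 + (3 + R)*(3 + x) (y(R, x) = 2 + (R + 3)*(x + 3) = 2 + (3 + R)*(3 + x))
X(T) = -19/2 + T/4 (X(T) = -9 + (-3 - (11 + 3*T + 3*(-4) + T*(-4)))/4 = -9 + (-3 - (11 + 3*T - 12 - 4*T))/4 = -9 + (-3 - (-1 - T))/4 = -9 + (-3 + (1 + T))/4 = -9 + (-2 + T)/4 = -9 + (-½ + T/4) = -19/2 + T/4)
14*X(-4) + E(-6, 7) = 14*(-19/2 + (¼)*(-4)) + (-6 - 1*7) = 14*(-19/2 - 1) + (-6 - 7) = 14*(-21/2) - 13 = -147 - 13 = -160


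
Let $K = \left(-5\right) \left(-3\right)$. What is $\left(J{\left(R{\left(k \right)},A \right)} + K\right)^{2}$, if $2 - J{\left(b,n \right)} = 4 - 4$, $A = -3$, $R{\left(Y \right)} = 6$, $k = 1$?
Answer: $289$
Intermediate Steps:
$K = 15$
$J{\left(b,n \right)} = 2$ ($J{\left(b,n \right)} = 2 - \left(4 - 4\right) = 2 - 0 = 2 + 0 = 2$)
$\left(J{\left(R{\left(k \right)},A \right)} + K\right)^{2} = \left(2 + 15\right)^{2} = 17^{2} = 289$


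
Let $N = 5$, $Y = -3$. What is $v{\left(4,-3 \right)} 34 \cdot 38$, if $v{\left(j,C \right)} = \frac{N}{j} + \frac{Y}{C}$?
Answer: $2907$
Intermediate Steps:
$v{\left(j,C \right)} = - \frac{3}{C} + \frac{5}{j}$ ($v{\left(j,C \right)} = \frac{5}{j} - \frac{3}{C} = - \frac{3}{C} + \frac{5}{j}$)
$v{\left(4,-3 \right)} 34 \cdot 38 = \left(- \frac{3}{-3} + \frac{5}{4}\right) 34 \cdot 38 = \left(\left(-3\right) \left(- \frac{1}{3}\right) + 5 \cdot \frac{1}{4}\right) 34 \cdot 38 = \left(1 + \frac{5}{4}\right) 34 \cdot 38 = \frac{9}{4} \cdot 34 \cdot 38 = \frac{153}{2} \cdot 38 = 2907$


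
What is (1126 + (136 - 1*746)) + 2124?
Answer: 2640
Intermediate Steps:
(1126 + (136 - 1*746)) + 2124 = (1126 + (136 - 746)) + 2124 = (1126 - 610) + 2124 = 516 + 2124 = 2640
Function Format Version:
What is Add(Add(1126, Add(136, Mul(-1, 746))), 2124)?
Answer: 2640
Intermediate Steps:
Add(Add(1126, Add(136, Mul(-1, 746))), 2124) = Add(Add(1126, Add(136, -746)), 2124) = Add(Add(1126, -610), 2124) = Add(516, 2124) = 2640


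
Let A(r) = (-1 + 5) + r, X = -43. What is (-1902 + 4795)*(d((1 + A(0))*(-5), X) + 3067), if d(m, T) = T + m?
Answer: 8676107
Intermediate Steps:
A(r) = 4 + r
(-1902 + 4795)*(d((1 + A(0))*(-5), X) + 3067) = (-1902 + 4795)*((-43 + (1 + (4 + 0))*(-5)) + 3067) = 2893*((-43 + (1 + 4)*(-5)) + 3067) = 2893*((-43 + 5*(-5)) + 3067) = 2893*((-43 - 25) + 3067) = 2893*(-68 + 3067) = 2893*2999 = 8676107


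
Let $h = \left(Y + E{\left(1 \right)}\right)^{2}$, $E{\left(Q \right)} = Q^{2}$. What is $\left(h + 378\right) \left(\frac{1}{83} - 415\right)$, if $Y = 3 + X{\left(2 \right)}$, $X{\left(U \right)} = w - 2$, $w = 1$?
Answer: $- \frac{13329828}{83} \approx -1.606 \cdot 10^{5}$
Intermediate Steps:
$X{\left(U \right)} = -1$ ($X{\left(U \right)} = 1 - 2 = -1$)
$Y = 2$ ($Y = 3 - 1 = 2$)
$h = 9$ ($h = \left(2 + 1^{2}\right)^{2} = \left(2 + 1\right)^{2} = 3^{2} = 9$)
$\left(h + 378\right) \left(\frac{1}{83} - 415\right) = \left(9 + 378\right) \left(\frac{1}{83} - 415\right) = 387 \left(\frac{1}{83} - 415\right) = 387 \left(- \frac{34444}{83}\right) = - \frac{13329828}{83}$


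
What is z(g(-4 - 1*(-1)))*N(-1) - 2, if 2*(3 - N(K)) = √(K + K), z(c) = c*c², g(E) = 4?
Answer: 190 - 32*I*√2 ≈ 190.0 - 45.255*I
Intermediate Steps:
z(c) = c³
N(K) = 3 - √2*√K/2 (N(K) = 3 - √(K + K)/2 = 3 - √2*√K/2)
z(g(-4 - 1*(-1)))*N(-1) - 2 = 4³*(3 - √2*√(-1)/2) - 2 = 64*(3 - √2*I/2) - 2 = 64*(3 - I*√2/2) - 2 = (192 - 32*I*√2) - 2 = 190 - 32*I*√2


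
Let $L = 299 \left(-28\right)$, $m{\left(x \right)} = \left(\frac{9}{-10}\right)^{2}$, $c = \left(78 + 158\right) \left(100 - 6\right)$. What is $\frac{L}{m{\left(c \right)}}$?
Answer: $- \frac{837200}{81} \approx -10336.0$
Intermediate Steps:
$c = 22184$ ($c = 236 \cdot 94 = 22184$)
$m{\left(x \right)} = \frac{81}{100}$ ($m{\left(x \right)} = \left(9 \left(- \frac{1}{10}\right)\right)^{2} = \left(- \frac{9}{10}\right)^{2} = \frac{81}{100}$)
$L = -8372$
$\frac{L}{m{\left(c \right)}} = - \frac{8372}{\frac{81}{100}} = \left(-8372\right) \frac{100}{81} = - \frac{837200}{81}$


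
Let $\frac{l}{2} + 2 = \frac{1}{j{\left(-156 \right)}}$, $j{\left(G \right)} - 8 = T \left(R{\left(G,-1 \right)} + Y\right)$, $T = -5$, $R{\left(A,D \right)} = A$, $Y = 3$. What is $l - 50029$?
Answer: $- \frac{38675507}{773} \approx -50033.0$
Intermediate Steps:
$j{\left(G \right)} = -7 - 5 G$ ($j{\left(G \right)} = 8 - 5 \left(G + 3\right) = 8 - 5 \left(3 + G\right) = 8 - \left(15 + 5 G\right) = -7 - 5 G$)
$l = - \frac{3090}{773}$ ($l = -4 + \frac{2}{-7 - -780} = -4 + \frac{2}{-7 + 780} = -4 + \frac{2}{773} = - \frac{3090}{773} \approx -3.9974$)
$l - 50029 = - \frac{3090}{773} - 50029 = - \frac{38675507}{773}$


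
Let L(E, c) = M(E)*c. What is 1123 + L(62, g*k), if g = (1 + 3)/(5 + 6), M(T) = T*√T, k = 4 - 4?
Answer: 1123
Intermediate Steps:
k = 0
M(T) = T^(3/2)
g = 4/11 ≈ 0.36364
L(E, c) = c*E^(3/2) (L(E, c) = E^(3/2)*c = c*E^(3/2))
1123 + L(62, g*k) = 1123 + ((4/11)*0)*62^(3/2) = 1123 + 0*(62*√62) = 1123 + 0 = 1123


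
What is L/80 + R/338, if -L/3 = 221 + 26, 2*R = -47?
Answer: -126169/13520 ≈ -9.3320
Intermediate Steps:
R = -47/2 (R = (1/2)*(-47) = -47/2 ≈ -23.500)
L = -741 (L = -3*(221 + 26) = -3*247 = -741)
L/80 + R/338 = -741/80 - 47/2/338 = -741*1/80 - 47/2*1/338 = -741/80 - 47/676 = -126169/13520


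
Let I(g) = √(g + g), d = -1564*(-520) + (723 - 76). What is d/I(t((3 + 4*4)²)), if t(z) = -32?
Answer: -813927*I/8 ≈ -1.0174e+5*I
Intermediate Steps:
d = 813927 (d = 813280 + 647 = 813927)
I(g) = √2*√g (I(g) = √(2*g) = √2*√g)
d/I(t((3 + 4*4)²)) = 813927/((√2*√(-32))) = 813927/((√2*(4*I*√2))) = 813927/((8*I)) = 813927*(-I/8) = -813927*I/8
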